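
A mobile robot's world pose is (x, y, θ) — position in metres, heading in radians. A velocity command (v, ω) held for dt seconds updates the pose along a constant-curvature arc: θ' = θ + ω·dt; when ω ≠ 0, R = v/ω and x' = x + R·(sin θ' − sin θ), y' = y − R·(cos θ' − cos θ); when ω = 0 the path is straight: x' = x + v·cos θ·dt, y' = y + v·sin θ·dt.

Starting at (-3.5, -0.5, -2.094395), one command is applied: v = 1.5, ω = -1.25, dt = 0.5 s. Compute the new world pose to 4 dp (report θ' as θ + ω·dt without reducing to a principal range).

(-4.0475, -0.9946, -2.7194)

θ' = -2.0944 + -1.25·0.5 = -2.7194
R = v/ω = 1.5/-1.25 = -1.2000
x' = -3.5 + -1.2000·(sin -2.7194 − sin -2.0944) = -4.0475
y' = -0.5 − -1.2000·(cos -2.7194 − cos -2.0944) = -0.9946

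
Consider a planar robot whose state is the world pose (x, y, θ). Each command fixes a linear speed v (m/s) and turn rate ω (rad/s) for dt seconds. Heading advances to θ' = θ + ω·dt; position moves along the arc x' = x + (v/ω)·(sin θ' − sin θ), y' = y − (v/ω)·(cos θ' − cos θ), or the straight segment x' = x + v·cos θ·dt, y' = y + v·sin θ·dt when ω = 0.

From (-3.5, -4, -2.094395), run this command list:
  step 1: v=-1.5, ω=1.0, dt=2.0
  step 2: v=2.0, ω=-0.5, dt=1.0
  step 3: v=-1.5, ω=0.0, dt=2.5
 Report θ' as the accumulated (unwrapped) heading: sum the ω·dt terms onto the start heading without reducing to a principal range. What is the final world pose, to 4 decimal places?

step 1: θ'=-0.0944 (R=-1.5000) → pose (-4.6577, -1.7567, -0.0944)
step 2: θ'=-0.5944 (R=-4.0000) → pose (-2.7946, -2.4249, -0.5944)
step 3: θ'=-0.5944 (straight) → pose (-5.9015, -0.3249, -0.5944)

(-5.9015, -0.3249, -0.5944)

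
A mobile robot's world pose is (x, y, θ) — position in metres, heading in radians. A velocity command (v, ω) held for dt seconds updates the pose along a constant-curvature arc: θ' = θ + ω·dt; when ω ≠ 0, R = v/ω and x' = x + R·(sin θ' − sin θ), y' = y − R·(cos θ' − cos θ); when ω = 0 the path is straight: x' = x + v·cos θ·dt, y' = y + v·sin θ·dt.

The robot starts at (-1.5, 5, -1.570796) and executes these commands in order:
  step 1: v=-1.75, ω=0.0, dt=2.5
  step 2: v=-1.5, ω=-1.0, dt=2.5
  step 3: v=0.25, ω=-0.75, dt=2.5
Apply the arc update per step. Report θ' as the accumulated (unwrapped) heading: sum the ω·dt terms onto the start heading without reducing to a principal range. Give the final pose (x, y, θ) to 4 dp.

step 1: θ'=-1.5708 (straight) → pose (-1.5000, 9.3750, -1.5708)
step 2: θ'=-4.0708 (R=1.5000) → pose (1.2017, 10.2727, -4.0708)
step 3: θ'=-5.9458 (R=-0.3333) → pose (1.3584, 10.7867, -5.9458)

(1.3584, 10.7867, -5.9458)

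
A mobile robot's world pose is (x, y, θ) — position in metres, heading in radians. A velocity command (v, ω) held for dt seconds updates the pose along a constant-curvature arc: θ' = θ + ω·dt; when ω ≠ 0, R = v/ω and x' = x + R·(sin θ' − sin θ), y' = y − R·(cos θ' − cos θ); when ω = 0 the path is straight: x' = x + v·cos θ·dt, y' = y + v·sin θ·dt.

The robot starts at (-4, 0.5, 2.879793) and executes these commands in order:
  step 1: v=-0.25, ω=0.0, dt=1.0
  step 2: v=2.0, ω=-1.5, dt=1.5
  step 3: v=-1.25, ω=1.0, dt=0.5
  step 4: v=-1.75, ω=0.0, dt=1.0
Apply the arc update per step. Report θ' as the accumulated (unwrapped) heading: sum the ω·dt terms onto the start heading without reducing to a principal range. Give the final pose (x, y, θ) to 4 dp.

(-5.3399, 0.7415, 1.1298)

step 1: θ'=2.8798 (straight) → pose (-3.7585, 0.4353, 2.8798)
step 2: θ'=0.6298 (R=-1.3333) → pose (-4.1987, 2.8007, 0.6298)
step 3: θ'=1.1298 (R=-1.2500) → pose (-4.5929, 2.3241, 1.1298)
step 4: θ'=1.1298 (straight) → pose (-5.3399, 0.7415, 1.1298)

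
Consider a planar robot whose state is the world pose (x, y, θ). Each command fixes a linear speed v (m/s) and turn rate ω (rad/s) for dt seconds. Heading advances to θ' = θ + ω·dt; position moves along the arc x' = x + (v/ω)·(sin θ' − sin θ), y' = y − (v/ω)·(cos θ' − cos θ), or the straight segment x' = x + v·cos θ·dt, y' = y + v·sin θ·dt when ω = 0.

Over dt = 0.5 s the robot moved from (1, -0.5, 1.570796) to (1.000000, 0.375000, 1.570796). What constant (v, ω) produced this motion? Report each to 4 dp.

Δθ = 1.570796 − 1.570796 = 0.000000
ω = Δθ/dt = 0.000000/0.5 = 0.0000
ω = 0 → v = (Δx·cos θ + Δy·sin θ)/dt = 1.7500

v = 1.7500, ω = 0.0000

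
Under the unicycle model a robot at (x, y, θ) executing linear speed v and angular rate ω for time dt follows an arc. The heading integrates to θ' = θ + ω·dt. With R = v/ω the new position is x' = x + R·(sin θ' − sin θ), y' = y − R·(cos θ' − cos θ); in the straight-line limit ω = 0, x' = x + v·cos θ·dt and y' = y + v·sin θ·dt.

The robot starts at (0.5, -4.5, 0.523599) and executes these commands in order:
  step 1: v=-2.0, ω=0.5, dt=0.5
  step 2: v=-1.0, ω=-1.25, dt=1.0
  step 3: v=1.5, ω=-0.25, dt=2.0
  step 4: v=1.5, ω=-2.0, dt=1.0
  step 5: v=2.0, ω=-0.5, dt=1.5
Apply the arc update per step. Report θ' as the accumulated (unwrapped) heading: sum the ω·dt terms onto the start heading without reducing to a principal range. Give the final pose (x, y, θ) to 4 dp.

step 1: θ'=0.7736 (R=-4.0000) → pose (-0.2949, -5.1025, 0.7736)
step 2: θ'=-0.4764 (R=0.8000) → pose (-1.2207, -5.2411, -0.4764)
step 3: θ'=-0.9764 (R=-6.0000) → pose (0.9987, -7.2130, -0.9764)
step 4: θ'=-2.9764 (R=-0.7500) → pose (0.5007, -8.3728, -2.9764)
step 5: θ'=-3.7264 (R=-4.0000) → pose (-2.3652, -7.7625, -3.7264)

(-2.3652, -7.7625, -3.7264)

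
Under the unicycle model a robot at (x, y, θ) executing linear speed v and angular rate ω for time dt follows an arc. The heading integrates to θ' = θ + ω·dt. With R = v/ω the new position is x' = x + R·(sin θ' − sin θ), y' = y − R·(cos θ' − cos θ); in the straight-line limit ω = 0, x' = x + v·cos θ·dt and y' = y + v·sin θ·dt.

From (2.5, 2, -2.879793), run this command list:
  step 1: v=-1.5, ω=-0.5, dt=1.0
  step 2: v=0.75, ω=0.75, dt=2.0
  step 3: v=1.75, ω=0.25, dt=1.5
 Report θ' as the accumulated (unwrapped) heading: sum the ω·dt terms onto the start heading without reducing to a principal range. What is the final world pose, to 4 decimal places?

(2.4794, -1.2406, -1.5048)

step 1: θ'=-3.3798 (R=3.0000) → pose (3.9843, 2.0175, -3.3798)
step 2: θ'=-1.8798 (R=1.0000) → pose (2.7957, 1.3499, -1.8798)
step 3: θ'=-1.5048 (R=7.0000) → pose (2.4794, -1.2406, -1.5048)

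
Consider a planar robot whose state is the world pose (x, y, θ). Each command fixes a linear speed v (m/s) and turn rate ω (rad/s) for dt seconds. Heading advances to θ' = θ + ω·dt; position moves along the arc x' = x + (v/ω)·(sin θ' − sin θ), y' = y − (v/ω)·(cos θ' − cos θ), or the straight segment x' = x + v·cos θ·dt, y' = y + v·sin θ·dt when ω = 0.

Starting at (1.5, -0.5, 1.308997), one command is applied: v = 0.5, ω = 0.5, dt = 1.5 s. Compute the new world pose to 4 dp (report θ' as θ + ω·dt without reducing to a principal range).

(1.4173, 0.2279, 2.0590)

θ' = 1.3090 + 0.5·1.5 = 2.0590
R = v/ω = 0.5/0.5 = 1.0000
x' = 1.5 + 1.0000·(sin 2.0590 − sin 1.3090) = 1.4173
y' = -0.5 − 1.0000·(cos 2.0590 − cos 1.3090) = 0.2279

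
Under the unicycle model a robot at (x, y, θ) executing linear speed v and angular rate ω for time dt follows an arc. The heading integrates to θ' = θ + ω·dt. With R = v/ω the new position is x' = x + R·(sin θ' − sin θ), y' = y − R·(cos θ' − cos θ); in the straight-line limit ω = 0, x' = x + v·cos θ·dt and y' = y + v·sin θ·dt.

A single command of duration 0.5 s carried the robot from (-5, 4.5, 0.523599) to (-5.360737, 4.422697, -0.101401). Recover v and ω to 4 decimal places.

v = -0.7500, ω = -1.2500

Δθ = -0.101401 − 0.523599 = -0.625000
ω = Δθ/dt = -0.625000/0.5 = -1.2500
R = Δx/(sin θ' − sin θ) = 0.6000
v = R·ω = 0.6000·-1.2500 = -0.7500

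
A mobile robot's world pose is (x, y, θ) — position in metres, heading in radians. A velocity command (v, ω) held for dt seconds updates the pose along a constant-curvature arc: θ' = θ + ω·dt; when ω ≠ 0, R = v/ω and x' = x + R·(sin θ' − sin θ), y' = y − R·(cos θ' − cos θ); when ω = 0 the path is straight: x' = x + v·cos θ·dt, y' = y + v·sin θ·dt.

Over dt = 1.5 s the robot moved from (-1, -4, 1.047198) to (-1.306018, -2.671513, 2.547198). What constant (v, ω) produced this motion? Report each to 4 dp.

v = 1.0000, ω = 1.0000

Δθ = 2.547198 − 1.047198 = 1.500000
ω = Δθ/dt = 1.500000/1.5 = 1.0000
R = −Δy/(cos θ' − cos θ) = 1.0000
v = R·ω = 1.0000·1.0000 = 1.0000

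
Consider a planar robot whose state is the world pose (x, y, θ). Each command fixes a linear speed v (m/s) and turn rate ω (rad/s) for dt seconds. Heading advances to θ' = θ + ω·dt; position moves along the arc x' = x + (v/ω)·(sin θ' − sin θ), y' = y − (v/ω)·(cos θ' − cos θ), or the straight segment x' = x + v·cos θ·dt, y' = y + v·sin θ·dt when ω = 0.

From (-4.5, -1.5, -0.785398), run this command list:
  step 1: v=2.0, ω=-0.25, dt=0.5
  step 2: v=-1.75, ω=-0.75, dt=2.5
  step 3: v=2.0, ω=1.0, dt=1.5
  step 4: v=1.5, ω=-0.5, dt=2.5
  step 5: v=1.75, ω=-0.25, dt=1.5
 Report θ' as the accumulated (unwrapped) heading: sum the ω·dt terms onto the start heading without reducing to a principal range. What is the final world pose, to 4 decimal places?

(-7.5851, -5.4398, -2.9104)

step 1: θ'=-0.9104 (R=-8.0000) → pose (-3.8389, -2.2494, -0.9104)
step 2: θ'=-2.7854 (R=2.3333) → pose (-2.8098, 1.3688, -2.7854)
step 3: θ'=-1.2854 (R=2.0000) → pose (-4.0315, -1.0687, -1.2854)
step 4: θ'=-2.5354 (R=-3.0000) → pose (-5.2009, -4.3788, -2.5354)
step 5: θ'=-2.9104 (R=-7.0000) → pose (-7.5851, -5.4398, -2.9104)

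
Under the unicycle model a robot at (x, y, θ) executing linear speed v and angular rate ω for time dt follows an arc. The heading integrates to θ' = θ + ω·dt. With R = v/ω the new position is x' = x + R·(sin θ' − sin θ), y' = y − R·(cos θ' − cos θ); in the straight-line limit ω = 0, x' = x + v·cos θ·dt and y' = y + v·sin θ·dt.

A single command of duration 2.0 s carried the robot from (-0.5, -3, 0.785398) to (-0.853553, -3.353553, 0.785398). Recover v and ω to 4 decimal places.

Δθ = 0.785398 − 0.785398 = 0.000000
ω = Δθ/dt = 0.000000/2.0 = 0.0000
ω = 0 → v = (Δx·cos θ + Δy·sin θ)/dt = -0.2500

v = -0.2500, ω = 0.0000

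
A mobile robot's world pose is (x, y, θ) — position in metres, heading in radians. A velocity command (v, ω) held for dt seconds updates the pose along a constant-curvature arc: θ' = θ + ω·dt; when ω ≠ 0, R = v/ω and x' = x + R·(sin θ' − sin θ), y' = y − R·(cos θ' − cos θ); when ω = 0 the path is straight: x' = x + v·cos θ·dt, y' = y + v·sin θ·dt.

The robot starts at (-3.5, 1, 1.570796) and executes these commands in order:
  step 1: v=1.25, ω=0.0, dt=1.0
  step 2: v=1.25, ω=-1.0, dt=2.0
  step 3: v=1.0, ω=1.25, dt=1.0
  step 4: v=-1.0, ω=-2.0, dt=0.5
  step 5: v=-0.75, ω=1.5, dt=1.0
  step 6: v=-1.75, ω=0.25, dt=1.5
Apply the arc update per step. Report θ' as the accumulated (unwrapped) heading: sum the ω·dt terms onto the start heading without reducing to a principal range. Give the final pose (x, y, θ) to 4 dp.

(-2.0031, 0.4447, 1.6958)

step 1: θ'=1.5708 (straight) → pose (-3.5000, 2.2500, 1.5708)
step 2: θ'=-0.4292 (R=-1.2500) → pose (-1.7298, 3.3866, -0.4292)
step 3: θ'=0.8208 (R=0.8000) → pose (-0.8115, 3.5687, 0.8208)
step 4: θ'=-0.1792 (R=0.5000) → pose (-1.2665, 3.4176, -0.1792)
step 5: θ'=1.3208 (R=-0.5000) → pose (-1.8401, 3.0493, 1.3208)
step 6: θ'=1.6958 (R=-7.0000) → pose (-2.0031, 0.4447, 1.6958)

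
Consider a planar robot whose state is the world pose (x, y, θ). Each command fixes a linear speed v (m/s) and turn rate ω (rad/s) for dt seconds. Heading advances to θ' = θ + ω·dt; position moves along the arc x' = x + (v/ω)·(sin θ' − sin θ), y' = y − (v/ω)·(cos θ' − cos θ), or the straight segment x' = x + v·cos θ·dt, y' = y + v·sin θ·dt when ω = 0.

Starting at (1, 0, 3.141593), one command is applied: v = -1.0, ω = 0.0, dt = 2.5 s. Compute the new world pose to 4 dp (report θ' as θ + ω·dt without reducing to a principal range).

(3.5000, 0.0000, 3.1416)

θ' = 3.1416 + 0.0·2.5 = 3.1416
ω = 0 → straight: x' = 1 + -1.0·cos(3.1416)·2.5 = 3.5000
y' = 0 + -1.0·sin(3.1416)·2.5 = 0.0000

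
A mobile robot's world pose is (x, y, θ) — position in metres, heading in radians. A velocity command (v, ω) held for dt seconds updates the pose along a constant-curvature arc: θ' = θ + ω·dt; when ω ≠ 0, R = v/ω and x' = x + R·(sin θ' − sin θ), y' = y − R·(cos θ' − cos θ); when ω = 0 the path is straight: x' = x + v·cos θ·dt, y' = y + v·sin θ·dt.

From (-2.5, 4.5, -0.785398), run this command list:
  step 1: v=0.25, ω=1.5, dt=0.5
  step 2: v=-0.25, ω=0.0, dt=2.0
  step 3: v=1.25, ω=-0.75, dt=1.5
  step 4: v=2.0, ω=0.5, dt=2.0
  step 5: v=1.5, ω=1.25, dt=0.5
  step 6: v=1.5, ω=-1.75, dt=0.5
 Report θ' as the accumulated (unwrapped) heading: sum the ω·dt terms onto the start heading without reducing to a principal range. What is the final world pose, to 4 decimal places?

step 1: θ'=-0.0354 (R=0.1667) → pose (-2.3880, 4.4513, -0.0354)
step 2: θ'=-0.0354 (straight) → pose (-2.8877, 4.4690, -0.0354)
step 3: θ'=-1.1604 (R=-1.6667) → pose (-1.4184, 3.4683, -1.1604)
step 4: θ'=-0.1604 (R=4.0000) → pose (1.6106, 1.1156, -0.1604)
step 5: θ'=0.4646 (R=1.2000) → pose (2.3399, 1.2274, 0.4646)
step 6: θ'=-0.4104 (R=-0.8571) → pose (3.0659, 1.2470, -0.4104)

(3.0659, 1.2470, -0.4104)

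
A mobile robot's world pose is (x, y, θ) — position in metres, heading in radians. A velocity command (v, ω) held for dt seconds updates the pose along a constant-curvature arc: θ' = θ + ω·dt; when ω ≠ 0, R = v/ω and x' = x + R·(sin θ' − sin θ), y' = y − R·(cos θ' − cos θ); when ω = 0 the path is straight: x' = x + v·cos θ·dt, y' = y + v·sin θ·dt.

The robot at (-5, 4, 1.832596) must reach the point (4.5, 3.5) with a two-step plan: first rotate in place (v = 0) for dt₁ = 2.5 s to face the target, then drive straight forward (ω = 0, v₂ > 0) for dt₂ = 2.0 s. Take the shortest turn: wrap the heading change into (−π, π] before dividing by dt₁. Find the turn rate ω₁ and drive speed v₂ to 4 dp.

ω₁ = -0.7541, v₂ = 4.7566

heading to target = atan2(3.5−4, 4.5−-5) = -0.0526
Δθ = wrap(-0.0526 − 1.8326) = -1.8852; ω₁ = Δθ/dt₁ = -0.7541
distance = √((4.5−-5)² + (3.5−4)²) = 9.5131; v₂ = distance/dt₂ = 4.7566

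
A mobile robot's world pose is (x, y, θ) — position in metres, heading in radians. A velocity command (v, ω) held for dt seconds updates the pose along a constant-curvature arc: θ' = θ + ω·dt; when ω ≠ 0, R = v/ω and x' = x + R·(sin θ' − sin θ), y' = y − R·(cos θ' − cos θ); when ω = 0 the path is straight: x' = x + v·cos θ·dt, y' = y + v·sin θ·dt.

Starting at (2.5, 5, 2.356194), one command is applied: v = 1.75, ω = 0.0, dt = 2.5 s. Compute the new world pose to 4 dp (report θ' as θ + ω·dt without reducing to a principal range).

θ' = 2.3562 + 0.0·2.5 = 2.3562
ω = 0 → straight: x' = 2.5 + 1.75·cos(2.3562)·2.5 = -0.5936
y' = 5 + 1.75·sin(2.3562)·2.5 = 8.0936

(-0.5936, 8.0936, 2.3562)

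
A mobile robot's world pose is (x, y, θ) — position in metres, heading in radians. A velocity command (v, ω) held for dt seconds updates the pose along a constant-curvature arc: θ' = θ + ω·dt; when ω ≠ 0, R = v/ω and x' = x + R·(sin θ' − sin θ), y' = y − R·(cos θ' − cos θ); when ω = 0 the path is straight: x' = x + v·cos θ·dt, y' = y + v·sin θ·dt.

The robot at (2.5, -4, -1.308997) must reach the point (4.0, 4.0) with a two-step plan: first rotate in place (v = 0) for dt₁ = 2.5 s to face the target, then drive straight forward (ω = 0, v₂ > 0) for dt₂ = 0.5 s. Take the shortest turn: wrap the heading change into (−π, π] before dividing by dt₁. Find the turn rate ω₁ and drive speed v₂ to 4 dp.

ω₁ = 1.0778, v₂ = 16.2788

heading to target = atan2(4−-4, 4−2.5) = 1.3854
Δθ = wrap(1.3854 − -1.3090) = 2.6944; ω₁ = Δθ/dt₁ = 1.0778
distance = √((4−2.5)² + (4−-4)²) = 8.1394; v₂ = distance/dt₂ = 16.2788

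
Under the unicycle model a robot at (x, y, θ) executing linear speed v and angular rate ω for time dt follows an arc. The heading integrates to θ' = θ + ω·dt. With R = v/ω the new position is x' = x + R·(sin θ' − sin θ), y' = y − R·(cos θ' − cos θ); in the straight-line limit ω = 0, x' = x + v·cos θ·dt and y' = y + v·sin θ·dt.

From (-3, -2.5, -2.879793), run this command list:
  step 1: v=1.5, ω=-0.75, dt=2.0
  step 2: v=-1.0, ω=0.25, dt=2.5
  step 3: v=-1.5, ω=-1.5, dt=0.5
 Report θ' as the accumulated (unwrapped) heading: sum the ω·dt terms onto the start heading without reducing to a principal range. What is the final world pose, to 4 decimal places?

(-3.5262, -3.7981, -4.5048)

step 1: θ'=-4.3798 (R=-2.0000) → pose (-5.4080, -1.2211, -4.3798)
step 2: θ'=-3.7548 (R=-4.0000) → pose (-3.9292, -3.1864, -3.7548)
step 3: θ'=-4.5048 (R=1.0000) → pose (-3.5262, -3.7981, -4.5048)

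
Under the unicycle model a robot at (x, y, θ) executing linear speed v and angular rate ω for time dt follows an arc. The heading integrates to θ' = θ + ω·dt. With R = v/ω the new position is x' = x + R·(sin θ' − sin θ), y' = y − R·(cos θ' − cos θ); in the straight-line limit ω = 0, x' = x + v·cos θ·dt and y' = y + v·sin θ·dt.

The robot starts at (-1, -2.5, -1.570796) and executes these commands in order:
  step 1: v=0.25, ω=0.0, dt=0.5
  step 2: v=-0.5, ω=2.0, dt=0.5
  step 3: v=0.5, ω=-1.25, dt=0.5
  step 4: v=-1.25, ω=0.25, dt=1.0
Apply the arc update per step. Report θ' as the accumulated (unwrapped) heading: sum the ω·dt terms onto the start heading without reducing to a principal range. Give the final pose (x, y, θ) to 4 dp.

(-1.5566, -1.5106, -0.9458)

step 1: θ'=-1.5708 (straight) → pose (-1.0000, -2.6250, -1.5708)
step 2: θ'=-0.5708 (R=-0.2500) → pose (-1.1149, -2.4146, -0.5708)
step 3: θ'=-1.1958 (R=-0.4000) → pose (-0.9588, -2.6047, -1.1958)
step 4: θ'=-0.9458 (R=-5.0000) → pose (-1.5566, -1.5106, -0.9458)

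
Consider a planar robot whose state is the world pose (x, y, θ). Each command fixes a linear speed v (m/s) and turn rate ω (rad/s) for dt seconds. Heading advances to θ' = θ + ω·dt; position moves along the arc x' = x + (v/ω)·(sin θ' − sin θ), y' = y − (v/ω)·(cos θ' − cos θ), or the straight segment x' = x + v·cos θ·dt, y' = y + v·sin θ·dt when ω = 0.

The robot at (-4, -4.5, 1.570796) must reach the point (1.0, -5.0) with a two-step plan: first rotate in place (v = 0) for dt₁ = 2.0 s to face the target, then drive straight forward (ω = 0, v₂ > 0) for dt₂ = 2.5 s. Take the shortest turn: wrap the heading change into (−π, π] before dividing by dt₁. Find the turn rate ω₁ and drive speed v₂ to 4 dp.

ω₁ = -0.8352, v₂ = 2.0100

heading to target = atan2(-5−-4.5, 1−-4) = -0.0997
Δθ = wrap(-0.0997 − 1.5708) = -1.6705; ω₁ = Δθ/dt₁ = -0.8352
distance = √((1−-4)² + (-5−-4.5)²) = 5.0249; v₂ = distance/dt₂ = 2.0100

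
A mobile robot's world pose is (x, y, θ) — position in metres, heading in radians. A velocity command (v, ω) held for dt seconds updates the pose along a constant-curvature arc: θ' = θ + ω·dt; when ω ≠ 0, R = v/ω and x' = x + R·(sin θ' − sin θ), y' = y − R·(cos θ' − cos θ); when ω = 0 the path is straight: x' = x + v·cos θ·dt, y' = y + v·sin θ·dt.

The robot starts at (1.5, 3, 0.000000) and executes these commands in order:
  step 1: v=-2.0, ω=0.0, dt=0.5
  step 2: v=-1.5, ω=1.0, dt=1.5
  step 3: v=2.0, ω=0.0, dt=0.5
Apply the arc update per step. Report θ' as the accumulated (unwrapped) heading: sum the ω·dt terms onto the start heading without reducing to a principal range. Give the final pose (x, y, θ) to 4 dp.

step 1: θ'=0.0000 (straight) → pose (0.5000, 3.0000, 0.0000)
step 2: θ'=1.5000 (R=-1.5000) → pose (-0.9962, 1.6061, 1.5000)
step 3: θ'=1.5000 (straight) → pose (-0.9255, 2.6036, 1.5000)

(-0.9255, 2.6036, 1.5000)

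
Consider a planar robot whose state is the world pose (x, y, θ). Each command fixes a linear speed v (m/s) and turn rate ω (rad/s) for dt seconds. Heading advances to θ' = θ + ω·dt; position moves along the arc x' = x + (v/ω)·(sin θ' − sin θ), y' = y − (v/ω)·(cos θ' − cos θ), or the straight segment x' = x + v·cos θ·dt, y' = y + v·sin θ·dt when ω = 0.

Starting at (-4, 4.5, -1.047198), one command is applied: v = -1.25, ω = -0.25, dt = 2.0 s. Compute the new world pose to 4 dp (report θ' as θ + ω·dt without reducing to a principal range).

(-4.6685, 6.8820, -1.5472)

θ' = -1.0472 + -0.25·2.0 = -1.5472
R = v/ω = -1.25/-0.25 = 5.0000
x' = -4 + 5.0000·(sin -1.5472 − sin -1.0472) = -4.6685
y' = 4.5 − 5.0000·(cos -1.5472 − cos -1.0472) = 6.8820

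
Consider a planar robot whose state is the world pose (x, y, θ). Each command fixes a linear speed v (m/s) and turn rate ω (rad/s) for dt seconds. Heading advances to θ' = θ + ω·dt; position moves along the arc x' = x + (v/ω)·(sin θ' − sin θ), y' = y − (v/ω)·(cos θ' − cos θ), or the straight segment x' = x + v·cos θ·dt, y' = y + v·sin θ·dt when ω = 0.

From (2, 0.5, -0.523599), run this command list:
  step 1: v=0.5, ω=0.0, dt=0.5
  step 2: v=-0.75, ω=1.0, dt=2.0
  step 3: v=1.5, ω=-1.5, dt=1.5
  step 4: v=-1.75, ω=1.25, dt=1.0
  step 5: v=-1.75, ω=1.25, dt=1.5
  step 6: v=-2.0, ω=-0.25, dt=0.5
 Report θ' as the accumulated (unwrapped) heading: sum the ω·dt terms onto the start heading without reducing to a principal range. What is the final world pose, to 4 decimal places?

(1.4738, -2.3220, 2.2264)

step 1: θ'=-0.5236 (straight) → pose (2.2165, 0.3750, -0.5236)
step 2: θ'=1.4764 (R=-0.7500) → pose (1.0948, -0.2038, 1.4764)
step 3: θ'=-0.7736 (R=-1.0000) → pose (2.7891, 0.4173, -0.7736)
step 4: θ'=0.4764 (R=-1.4000) → pose (1.1689, 0.6599, 0.4764)
step 5: θ'=2.3514 (R=-1.4000) → pose (0.8162, -1.5694, 2.3514)
step 6: θ'=2.2264 (R=8.0000) → pose (1.4738, -2.3220, 2.2264)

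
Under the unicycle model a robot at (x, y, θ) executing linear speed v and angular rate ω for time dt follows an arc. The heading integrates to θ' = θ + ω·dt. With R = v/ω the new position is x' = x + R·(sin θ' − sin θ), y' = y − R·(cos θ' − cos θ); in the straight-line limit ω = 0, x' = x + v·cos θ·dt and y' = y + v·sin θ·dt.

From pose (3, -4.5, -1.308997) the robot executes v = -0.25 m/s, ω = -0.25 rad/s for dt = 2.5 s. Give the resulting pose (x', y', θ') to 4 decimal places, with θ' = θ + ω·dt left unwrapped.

θ' = -1.3090 + -0.25·2.5 = -1.9340
R = v/ω = -0.25/-0.25 = 1.0000
x' = 3 + 1.0000·(sin -1.9340 − sin -1.3090) = 3.0312
y' = -4.5 − 1.0000·(cos -1.9340 − cos -1.3090) = -3.8859

(3.0312, -3.8859, -1.9340)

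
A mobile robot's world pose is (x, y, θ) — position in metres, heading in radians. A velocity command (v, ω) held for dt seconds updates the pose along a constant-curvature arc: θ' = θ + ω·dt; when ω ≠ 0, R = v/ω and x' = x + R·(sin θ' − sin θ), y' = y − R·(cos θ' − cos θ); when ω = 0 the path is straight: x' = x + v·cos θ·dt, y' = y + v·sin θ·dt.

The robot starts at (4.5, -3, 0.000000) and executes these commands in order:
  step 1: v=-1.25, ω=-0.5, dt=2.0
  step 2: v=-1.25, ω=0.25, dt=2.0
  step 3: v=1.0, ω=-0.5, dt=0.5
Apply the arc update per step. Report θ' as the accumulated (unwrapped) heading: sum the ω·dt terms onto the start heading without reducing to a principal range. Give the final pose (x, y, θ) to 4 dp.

(0.9905, -0.4561, -0.7500)

step 1: θ'=-1.0000 (R=2.5000) → pose (2.3963, -1.8508, -1.0000)
step 2: θ'=-0.5000 (R=-5.0000) → pose (0.5861, -0.1644, -0.5000)
step 3: θ'=-0.7500 (R=-2.0000) → pose (0.9905, -0.4561, -0.7500)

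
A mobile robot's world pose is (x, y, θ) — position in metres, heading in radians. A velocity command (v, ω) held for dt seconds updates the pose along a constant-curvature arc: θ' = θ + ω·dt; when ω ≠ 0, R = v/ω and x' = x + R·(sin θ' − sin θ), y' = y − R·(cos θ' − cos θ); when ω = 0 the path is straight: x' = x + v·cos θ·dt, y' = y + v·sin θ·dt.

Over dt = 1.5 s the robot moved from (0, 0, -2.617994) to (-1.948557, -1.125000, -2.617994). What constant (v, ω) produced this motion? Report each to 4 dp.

Δθ = -2.617994 − -2.617994 = 0.000000
ω = Δθ/dt = 0.000000/1.5 = 0.0000
ω = 0 → v = (Δx·cos θ + Δy·sin θ)/dt = 1.5000

v = 1.5000, ω = 0.0000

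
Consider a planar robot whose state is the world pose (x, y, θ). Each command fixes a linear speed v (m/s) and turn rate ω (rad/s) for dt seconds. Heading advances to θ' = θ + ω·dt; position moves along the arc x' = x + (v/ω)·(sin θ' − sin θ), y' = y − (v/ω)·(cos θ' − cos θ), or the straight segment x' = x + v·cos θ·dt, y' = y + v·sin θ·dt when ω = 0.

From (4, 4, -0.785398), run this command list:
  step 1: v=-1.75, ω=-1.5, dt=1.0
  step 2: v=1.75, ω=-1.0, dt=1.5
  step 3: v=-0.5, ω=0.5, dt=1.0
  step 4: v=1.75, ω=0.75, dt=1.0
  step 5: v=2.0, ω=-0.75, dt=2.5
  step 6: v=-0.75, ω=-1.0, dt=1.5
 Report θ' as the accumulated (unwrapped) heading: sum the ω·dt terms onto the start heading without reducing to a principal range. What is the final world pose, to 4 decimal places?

(-4.1437, 5.2319, -5.9104)

step 1: θ'=-2.2854 (R=1.1667) → pose (3.9437, 5.5895, -2.2854)
step 2: θ'=-3.7854 (R=-1.7500) → pose (1.5714, 5.3366, -3.7854)
step 3: θ'=-3.2854 (R=-1.0000) → pose (2.0283, 5.1468, -3.2854)
step 4: θ'=-2.5354 (R=2.3333) → pose (0.3646, 4.7551, -2.5354)
step 5: θ'=-4.4104 (R=-2.6667) → pose (-3.7008, 6.1535, -4.4104)
step 6: θ'=-5.9104 (R=0.7500) → pose (-4.1437, 5.2319, -5.9104)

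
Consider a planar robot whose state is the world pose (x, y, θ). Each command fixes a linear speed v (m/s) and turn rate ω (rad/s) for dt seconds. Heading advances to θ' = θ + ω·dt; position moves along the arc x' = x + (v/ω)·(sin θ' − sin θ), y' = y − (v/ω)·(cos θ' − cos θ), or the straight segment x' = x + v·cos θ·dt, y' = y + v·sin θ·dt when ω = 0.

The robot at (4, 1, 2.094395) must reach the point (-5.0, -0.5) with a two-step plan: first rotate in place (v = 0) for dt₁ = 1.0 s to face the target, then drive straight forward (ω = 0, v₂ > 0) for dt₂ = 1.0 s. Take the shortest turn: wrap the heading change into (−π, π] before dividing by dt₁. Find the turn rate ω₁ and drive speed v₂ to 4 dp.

ω₁ = 1.2123, v₂ = 9.1241

heading to target = atan2(-0.5−1, -5−4) = -2.9764
Δθ = wrap(-2.9764 − 2.0944) = 1.2123; ω₁ = Δθ/dt₁ = 1.2123
distance = √((-5−4)² + (-0.5−1)²) = 9.1241; v₂ = distance/dt₂ = 9.1241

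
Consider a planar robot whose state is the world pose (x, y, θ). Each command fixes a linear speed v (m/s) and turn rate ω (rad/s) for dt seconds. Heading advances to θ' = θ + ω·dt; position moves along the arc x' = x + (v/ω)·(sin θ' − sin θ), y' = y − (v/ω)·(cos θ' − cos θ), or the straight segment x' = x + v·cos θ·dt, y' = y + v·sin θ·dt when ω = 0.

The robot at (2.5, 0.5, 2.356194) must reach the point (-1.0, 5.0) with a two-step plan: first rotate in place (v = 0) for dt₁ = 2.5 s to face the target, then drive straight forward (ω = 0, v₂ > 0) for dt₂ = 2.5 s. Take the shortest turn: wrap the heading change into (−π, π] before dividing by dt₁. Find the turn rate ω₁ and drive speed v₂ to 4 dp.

ω₁ = -0.0497, v₂ = 2.2804

heading to target = atan2(5−0.5, -1−2.5) = 2.2318
Δθ = wrap(2.2318 − 2.3562) = -0.1244; ω₁ = Δθ/dt₁ = -0.0497
distance = √((-1−2.5)² + (5−0.5)²) = 5.7009; v₂ = distance/dt₂ = 2.2804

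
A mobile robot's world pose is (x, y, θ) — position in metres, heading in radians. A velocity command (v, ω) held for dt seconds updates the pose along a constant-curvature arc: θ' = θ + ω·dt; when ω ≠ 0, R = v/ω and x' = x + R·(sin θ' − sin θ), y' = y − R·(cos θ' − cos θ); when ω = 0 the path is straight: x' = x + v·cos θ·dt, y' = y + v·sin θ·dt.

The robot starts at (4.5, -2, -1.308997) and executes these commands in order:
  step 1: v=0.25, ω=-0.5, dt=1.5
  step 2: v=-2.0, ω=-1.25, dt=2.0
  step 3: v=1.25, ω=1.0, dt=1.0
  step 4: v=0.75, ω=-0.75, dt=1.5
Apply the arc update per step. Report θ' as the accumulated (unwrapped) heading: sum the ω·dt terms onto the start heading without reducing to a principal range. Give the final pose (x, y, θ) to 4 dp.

(6.1301, -1.0325, -4.6840)

step 1: θ'=-2.0590 (R=-0.5000) → pose (4.4586, -2.3639, -2.0590)
step 2: θ'=-4.5590 (R=1.6000) → pose (7.4529, -2.8699, -4.5590)
step 3: θ'=-3.5590 (R=1.2500) → pose (6.7243, -1.9182, -3.5590)
step 4: θ'=-4.6840 (R=-1.0000) → pose (6.1301, -1.0325, -4.6840)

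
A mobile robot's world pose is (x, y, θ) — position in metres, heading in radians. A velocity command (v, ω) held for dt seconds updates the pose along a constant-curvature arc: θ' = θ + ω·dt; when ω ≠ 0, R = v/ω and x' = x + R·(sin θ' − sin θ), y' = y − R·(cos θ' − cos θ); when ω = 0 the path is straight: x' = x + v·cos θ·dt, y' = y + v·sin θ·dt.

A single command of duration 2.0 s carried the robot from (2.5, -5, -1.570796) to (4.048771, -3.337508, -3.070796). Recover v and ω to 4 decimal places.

Δθ = -3.070796 − -1.570796 = -1.500000
ω = Δθ/dt = -1.500000/2.0 = -0.7500
R = −Δy/(cos θ' − cos θ) = 1.6667
v = R·ω = 1.6667·-0.7500 = -1.2500

v = -1.2500, ω = -0.7500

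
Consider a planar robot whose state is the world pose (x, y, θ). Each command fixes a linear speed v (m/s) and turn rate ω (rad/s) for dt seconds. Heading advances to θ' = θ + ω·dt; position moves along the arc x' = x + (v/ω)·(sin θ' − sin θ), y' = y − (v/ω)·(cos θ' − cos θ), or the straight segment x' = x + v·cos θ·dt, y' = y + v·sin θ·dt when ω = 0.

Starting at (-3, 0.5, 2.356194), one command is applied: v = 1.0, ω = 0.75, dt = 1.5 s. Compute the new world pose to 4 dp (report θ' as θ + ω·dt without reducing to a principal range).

θ' = 2.3562 + 0.75·1.5 = 3.4812
R = v/ω = 1.0/0.75 = 1.3333
x' = -3 + 1.3333·(sin 3.4812 − sin 2.3562) = -4.3870
y' = 0.5 − 1.3333·(cos 3.4812 − cos 2.3562) = 0.8144

(-4.3870, 0.8144, 3.4812)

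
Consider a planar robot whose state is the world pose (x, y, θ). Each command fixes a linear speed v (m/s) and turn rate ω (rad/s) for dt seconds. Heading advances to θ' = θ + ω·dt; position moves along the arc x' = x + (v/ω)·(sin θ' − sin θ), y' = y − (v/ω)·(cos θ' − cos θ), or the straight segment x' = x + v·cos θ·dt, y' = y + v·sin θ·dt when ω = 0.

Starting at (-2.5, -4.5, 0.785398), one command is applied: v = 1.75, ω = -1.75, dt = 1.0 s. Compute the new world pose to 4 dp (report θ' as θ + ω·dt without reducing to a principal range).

θ' = 0.7854 + -1.75·1.0 = -0.9646
R = v/ω = 1.75/-1.75 = -1.0000
x' = -2.5 + -1.0000·(sin -0.9646 − sin 0.7854) = -0.9711
y' = -4.5 − -1.0000·(cos -0.9646 − cos 0.7854) = -4.6374

(-0.9711, -4.6374, -0.9646)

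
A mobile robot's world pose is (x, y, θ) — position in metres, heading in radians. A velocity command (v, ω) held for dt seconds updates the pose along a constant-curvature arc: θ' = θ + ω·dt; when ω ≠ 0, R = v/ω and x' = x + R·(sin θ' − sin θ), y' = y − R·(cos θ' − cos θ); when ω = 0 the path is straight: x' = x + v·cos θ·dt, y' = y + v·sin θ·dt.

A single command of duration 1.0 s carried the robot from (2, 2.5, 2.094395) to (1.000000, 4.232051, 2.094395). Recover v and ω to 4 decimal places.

v = 2.0000, ω = 0.0000

Δθ = 2.094395 − 2.094395 = 0.000000
ω = Δθ/dt = 0.000000/1.0 = 0.0000
ω = 0 → v = (Δx·cos θ + Δy·sin θ)/dt = 2.0000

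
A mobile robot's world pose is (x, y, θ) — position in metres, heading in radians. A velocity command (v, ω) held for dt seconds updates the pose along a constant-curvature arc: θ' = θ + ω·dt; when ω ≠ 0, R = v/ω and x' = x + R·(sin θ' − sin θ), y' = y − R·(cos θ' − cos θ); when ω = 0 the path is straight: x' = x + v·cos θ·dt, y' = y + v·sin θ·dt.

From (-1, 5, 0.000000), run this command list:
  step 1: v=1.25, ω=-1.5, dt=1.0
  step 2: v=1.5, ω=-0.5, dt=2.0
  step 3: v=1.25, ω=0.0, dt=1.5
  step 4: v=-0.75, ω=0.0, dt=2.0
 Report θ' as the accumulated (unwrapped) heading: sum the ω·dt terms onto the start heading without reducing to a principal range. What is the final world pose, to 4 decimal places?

(-1.6663, 1.3855, -2.5000)

step 1: θ'=-1.5000 (R=-0.8333) → pose (-0.1688, 4.2256, -1.5000)
step 2: θ'=-2.5000 (R=-3.0000) → pose (-1.3658, 1.6100, -2.5000)
step 3: θ'=-2.5000 (straight) → pose (-2.8680, 0.4878, -2.5000)
step 4: θ'=-2.5000 (straight) → pose (-1.6663, 1.3855, -2.5000)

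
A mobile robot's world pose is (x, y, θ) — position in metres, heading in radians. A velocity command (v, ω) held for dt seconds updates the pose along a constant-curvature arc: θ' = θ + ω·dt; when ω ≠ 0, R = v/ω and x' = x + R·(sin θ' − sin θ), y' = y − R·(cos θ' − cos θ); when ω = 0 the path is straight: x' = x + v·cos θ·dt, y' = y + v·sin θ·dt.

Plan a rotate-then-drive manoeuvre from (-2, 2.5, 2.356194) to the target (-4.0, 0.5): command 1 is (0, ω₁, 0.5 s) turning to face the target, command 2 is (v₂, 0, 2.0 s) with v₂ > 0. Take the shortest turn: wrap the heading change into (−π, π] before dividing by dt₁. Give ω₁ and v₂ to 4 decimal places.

heading to target = atan2(0.5−2.5, -4−-2) = -2.3562
Δθ = wrap(-2.3562 − 2.3562) = 1.5708; ω₁ = Δθ/dt₁ = 3.1416
distance = √((-4−-2)² + (0.5−2.5)²) = 2.8284; v₂ = distance/dt₂ = 1.4142

ω₁ = 3.1416, v₂ = 1.4142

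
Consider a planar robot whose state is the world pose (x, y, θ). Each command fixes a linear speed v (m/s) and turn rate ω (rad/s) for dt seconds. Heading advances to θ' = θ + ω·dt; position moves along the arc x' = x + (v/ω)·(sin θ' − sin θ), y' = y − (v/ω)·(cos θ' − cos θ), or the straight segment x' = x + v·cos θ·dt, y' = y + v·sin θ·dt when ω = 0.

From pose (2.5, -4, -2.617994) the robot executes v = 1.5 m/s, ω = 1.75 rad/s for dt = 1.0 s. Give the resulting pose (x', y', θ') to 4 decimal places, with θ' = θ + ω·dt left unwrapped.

θ' = -2.6180 + 1.75·1.0 = -0.8680
R = v/ω = 1.5/1.75 = 0.8571
x' = 2.5 + 0.8571·(sin -0.8680 − sin -2.6180) = 2.2745
y' = -4 − 0.8571·(cos -0.8680 − cos -2.6180) = -5.2963

(2.2745, -5.2963, -0.8680)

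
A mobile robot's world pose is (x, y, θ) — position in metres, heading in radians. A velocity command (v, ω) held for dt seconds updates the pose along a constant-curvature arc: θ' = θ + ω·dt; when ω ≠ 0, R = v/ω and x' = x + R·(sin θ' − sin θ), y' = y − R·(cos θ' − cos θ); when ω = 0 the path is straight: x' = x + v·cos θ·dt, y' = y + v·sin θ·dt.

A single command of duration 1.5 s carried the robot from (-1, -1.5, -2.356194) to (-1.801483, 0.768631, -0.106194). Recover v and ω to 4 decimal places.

v = -2.0000, ω = 1.5000

Δθ = -0.106194 − -2.356194 = 2.250000
ω = Δθ/dt = 2.250000/1.5 = 1.5000
R = −Δy/(cos θ' − cos θ) = -1.3333
v = R·ω = -1.3333·1.5000 = -2.0000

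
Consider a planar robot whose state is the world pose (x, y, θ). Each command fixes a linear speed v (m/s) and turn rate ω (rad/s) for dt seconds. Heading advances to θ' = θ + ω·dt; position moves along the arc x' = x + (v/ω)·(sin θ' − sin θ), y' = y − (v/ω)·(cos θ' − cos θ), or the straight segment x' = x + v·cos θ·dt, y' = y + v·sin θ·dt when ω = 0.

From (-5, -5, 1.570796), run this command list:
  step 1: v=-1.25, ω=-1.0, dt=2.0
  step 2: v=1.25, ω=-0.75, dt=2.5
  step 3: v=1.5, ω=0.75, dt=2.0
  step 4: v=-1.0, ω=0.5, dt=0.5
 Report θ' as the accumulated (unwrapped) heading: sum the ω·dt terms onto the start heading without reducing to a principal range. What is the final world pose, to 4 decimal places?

step 1: θ'=-0.4292 (R=1.2500) → pose (-6.7702, -6.1366, -0.4292)
step 2: θ'=-2.3042 (R=-1.6667) → pose (-6.2256, -8.7678, -2.3042)
step 3: θ'=-0.8042 (R=2.0000) → pose (-6.1804, -11.4940, -0.8042)
step 4: θ'=-0.5542 (R=-2.0000) → pose (-6.5684, -11.1807, -0.5542)

(-6.5684, -11.1807, -0.5542)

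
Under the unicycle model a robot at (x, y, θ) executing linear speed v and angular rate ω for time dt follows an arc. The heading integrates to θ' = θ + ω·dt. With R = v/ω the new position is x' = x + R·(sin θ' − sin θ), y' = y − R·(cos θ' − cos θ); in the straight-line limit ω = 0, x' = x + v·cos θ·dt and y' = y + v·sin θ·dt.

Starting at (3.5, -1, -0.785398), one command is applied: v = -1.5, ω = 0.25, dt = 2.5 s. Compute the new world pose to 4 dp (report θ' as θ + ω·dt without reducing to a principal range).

θ' = -0.7854 + 0.25·2.5 = -0.1604
R = v/ω = -1.5/0.25 = -6.0000
x' = 3.5 + -6.0000·(sin -0.1604 − sin -0.7854) = 0.2156
y' = -1 − -6.0000·(cos -0.1604 − cos -0.7854) = 0.6803

(0.2156, 0.6803, -0.1604)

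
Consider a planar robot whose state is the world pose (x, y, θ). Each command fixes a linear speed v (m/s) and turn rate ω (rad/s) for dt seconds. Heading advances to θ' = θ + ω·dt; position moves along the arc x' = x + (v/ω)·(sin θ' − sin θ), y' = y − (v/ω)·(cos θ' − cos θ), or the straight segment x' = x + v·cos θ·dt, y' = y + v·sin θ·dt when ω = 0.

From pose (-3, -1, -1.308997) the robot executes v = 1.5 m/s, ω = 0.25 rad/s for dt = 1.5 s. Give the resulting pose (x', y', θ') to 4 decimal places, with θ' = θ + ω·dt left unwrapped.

(-2.0285, -3.0148, -0.9340)

θ' = -1.3090 + 0.25·1.5 = -0.9340
R = v/ω = 1.5/0.25 = 6.0000
x' = -3 + 6.0000·(sin -0.9340 − sin -1.3090) = -2.0285
y' = -1 − 6.0000·(cos -0.9340 − cos -1.3090) = -3.0148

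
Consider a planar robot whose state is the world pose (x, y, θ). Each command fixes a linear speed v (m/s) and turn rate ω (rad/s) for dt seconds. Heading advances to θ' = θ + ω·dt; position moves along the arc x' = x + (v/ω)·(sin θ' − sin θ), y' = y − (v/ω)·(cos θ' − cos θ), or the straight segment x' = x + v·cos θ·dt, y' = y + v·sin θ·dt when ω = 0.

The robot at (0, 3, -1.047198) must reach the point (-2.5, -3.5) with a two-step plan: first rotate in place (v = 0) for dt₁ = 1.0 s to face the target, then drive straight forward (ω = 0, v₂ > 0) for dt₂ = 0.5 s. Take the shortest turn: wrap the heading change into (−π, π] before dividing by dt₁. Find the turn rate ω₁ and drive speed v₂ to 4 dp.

ω₁ = -0.8908, v₂ = 13.9284

heading to target = atan2(-3.5−3, -2.5−0) = -1.9380
Δθ = wrap(-1.9380 − -1.0472) = -0.8908; ω₁ = Δθ/dt₁ = -0.8908
distance = √((-2.5−0)² + (-3.5−3)²) = 6.9642; v₂ = distance/dt₂ = 13.9284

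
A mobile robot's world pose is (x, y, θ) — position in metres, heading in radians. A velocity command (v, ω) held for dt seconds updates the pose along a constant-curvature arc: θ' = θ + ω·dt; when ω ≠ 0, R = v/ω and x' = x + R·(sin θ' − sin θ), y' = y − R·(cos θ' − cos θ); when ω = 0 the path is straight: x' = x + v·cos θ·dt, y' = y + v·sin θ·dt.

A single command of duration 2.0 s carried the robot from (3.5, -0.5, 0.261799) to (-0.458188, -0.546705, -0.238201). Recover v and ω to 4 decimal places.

v = -2.0000, ω = -0.2500

Δθ = -0.238201 − 0.261799 = -0.500000
ω = Δθ/dt = -0.500000/2.0 = -0.2500
R = Δx/(sin θ' − sin θ) = 8.0000
v = R·ω = 8.0000·-0.2500 = -2.0000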